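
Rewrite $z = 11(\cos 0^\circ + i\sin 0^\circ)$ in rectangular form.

a = r cos θ = 11 * 1 = 11
b = r sin θ = 11 * 0 = 0
z = 11


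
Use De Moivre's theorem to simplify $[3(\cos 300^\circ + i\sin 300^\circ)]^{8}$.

By De Moivre: z^n = r^n(cos(nθ) + i sin(nθ))
= 3^8(cos(8*300°) + i sin(8*300°))
= 6561(cos 240° + i sin 240°)
= -6561/2 - (6561*sqrt(3)/2)i


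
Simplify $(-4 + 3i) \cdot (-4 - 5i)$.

(a1*a2 - b1*b2) + (a1*b2 + b1*a2)i
= (16 - (-15)) + (20 + (-12))i
= 31 + 8i


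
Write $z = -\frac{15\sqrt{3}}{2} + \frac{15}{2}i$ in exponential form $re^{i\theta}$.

r = |z| = sqrt((-15*sqrt(3)/2)^2 + (15/2)^2) = sqrt(675/4 + 225/4) = sqrt(225) = 15
θ = arctan(b/a) = arctan(7.5/-12.9904) (quadrant-adjusted) = 150° = 5π/6
z = 15e^(i*5π/6)


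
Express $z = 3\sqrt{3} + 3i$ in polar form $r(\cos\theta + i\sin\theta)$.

r = |z| = sqrt(a^2 + b^2) = sqrt((3*sqrt(3))^2 + (3)^2) = sqrt(27 + 9) = sqrt(36) = 6
θ = arctan(b/a) = arctan(3/5.1962) (quadrant-adjusted) = 30°
z = 6(cos 30° + i sin 30°)


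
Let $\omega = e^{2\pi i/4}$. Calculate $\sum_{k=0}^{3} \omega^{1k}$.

Let ζ = ω^1 = e^(2πi·1/4). Since 4 ∤ 1, ζ ≠ 1.
Sum = Σ_{k=0}^{3} ζ^k = (ζ^4 - 1)/(ζ - 1) = (ω^{1·4} - 1)/(ζ - 1) = (1 - 1)/(ζ - 1) = 0


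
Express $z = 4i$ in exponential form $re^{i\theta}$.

r = |z| = sqrt((0)^2 + (4)^2) = sqrt(0 + 16) = sqrt(16) = 4
a = 0 and b > 0, so z lies on the positive imaginary axis: θ = 90° = π/2
z = 4e^(i*π/2)


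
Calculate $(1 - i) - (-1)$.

(1 - (-1)) + (-1 - 0)i = 2 - i


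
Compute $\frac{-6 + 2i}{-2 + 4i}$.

Multiply numerator and denominator by conjugate (-2 - 4i):
= (-6 + 2i)(-2 - 4i) / ((-2)^2 + 4^2)
= (20 + 20i) / 20
= 1 + i


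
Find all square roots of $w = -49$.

|w| = 49, arg(w) = 180°
Root modulus = 49^(1/2) = 7
Root arguments: θ_k = (180° + 360°k)/2 for k = 0, 1, ..., 1
Roots: 7i, -7i


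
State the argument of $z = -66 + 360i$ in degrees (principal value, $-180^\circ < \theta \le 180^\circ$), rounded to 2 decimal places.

θ = arctan(b/a) = arctan(360/-66) (quadrant-adjusted) = 100.39°


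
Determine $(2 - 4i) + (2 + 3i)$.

(2 + 2) + (-4 + 3)i = 4 - i


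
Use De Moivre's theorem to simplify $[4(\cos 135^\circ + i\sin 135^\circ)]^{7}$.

By De Moivre: z^n = r^n(cos(nθ) + i sin(nθ))
= 4^7(cos(7*135°) + i sin(7*135°))
= 16384(cos 225° + i sin 225°)
= -8192*sqrt(2) - 8192*sqrt(2)i


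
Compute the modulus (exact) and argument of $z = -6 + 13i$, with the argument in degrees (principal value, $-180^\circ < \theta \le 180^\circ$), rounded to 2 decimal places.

|z| = sqrt((-6)^2 + 13^2) = sqrt(205)
arg(z) = arctan(b/a) = arctan(13/-6) (quadrant-adjusted) = 114.78°


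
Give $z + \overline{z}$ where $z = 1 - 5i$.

z + conjugate(z) = (a + bi) + (a - bi) = 2a
= 2 * 1 = 2


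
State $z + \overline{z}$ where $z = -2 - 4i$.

z + conjugate(z) = (a + bi) + (a - bi) = 2a
= 2 * (-2) = -4


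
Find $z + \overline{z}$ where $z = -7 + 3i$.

z + conjugate(z) = (a + bi) + (a - bi) = 2a
= 2 * (-7) = -14


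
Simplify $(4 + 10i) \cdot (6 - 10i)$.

(a1*a2 - b1*b2) + (a1*b2 + b1*a2)i
= (24 - (-100)) + (-40 + 60)i
= 124 + 20i


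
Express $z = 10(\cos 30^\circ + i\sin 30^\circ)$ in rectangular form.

a = r cos θ = 10 * sqrt(3)/2 = 5*sqrt(3)
b = r sin θ = 10 * 1/2 = 5
z = 5*sqrt(3) + 5i


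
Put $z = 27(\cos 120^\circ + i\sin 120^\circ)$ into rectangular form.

a = r cos θ = 27 * -1/2 = -27/2
b = r sin θ = 27 * sqrt(3)/2 = 27*sqrt(3)/2
z = -27/2 + (27*sqrt(3)/2)i


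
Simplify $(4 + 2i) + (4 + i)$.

(4 + 4) + (2 + 1)i = 8 + 3i


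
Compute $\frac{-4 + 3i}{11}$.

Divisor is real, so divide each part by 11:
= -4/11 + (3/11)i


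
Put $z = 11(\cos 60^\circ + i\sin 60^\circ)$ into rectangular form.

a = r cos θ = 11 * 1/2 = 11/2
b = r sin θ = 11 * sqrt(3)/2 = 11*sqrt(3)/2
z = 11/2 + (11*sqrt(3)/2)i


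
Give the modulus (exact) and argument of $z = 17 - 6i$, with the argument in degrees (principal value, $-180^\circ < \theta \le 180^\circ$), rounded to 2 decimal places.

|z| = sqrt(17^2 + (-6)^2) = sqrt(325)
arg(z) = arctan(b/a) = arctan(-6/17) (quadrant-adjusted) = -19.44°


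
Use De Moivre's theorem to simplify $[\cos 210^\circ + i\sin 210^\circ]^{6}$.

By De Moivre: z^n = r^n(cos(nθ) + i sin(nθ))
= 1^6(cos(6*210°) + i sin(6*210°))
= 1(cos 180° + i sin 180°)
= -1


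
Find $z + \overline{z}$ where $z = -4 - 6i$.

z + conjugate(z) = (a + bi) + (a - bi) = 2a
= 2 * (-4) = -8


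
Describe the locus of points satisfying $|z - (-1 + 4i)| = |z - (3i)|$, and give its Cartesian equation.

|z - z1| = |z - z2| means z is equidistant from z1 and z2,
i.e. the perpendicular bisector of the segment from (-1, 4) to (0, 3) (midpoint (-1/2, 7/2)).
With z = x + yi, square both sides:
(x - (-1))^2 + (y - 4)^2 = (x - 0)^2 + (y - 3)^2
The x^2 and y^2 terms cancel: 2x + (-2)y = 9 - 17 = -8
Simplify: x - y = -4
Locus: Perpendicular bisector of the segment from (-1, 4) to (0, 3): the line x - y = -4


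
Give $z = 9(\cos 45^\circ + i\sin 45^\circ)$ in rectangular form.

a = r cos θ = 9 * sqrt(2)/2 = 9*sqrt(2)/2
b = r sin θ = 9 * sqrt(2)/2 = 9*sqrt(2)/2
z = 9*sqrt(2)/2 + (9*sqrt(2)/2)i


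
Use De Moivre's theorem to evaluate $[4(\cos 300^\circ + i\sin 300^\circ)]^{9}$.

By De Moivre: z^n = r^n(cos(nθ) + i sin(nθ))
= 4^9(cos(9*300°) + i sin(9*300°))
= 262144(cos 180° + i sin 180°)
= -262144


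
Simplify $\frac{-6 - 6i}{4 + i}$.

Multiply numerator and denominator by conjugate (4 - i):
= (-6 - 6i)(4 - i) / (4^2 + 1^2)
= (-30 - 18i) / 17
= -30/17 - (18/17)i


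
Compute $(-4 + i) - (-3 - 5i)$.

(-4 - (-3)) + (1 - (-5))i = -1 + 6i


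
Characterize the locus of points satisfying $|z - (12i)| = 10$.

|z - z0| = r describes a circle centered at z0 with radius r
Here z0 = 12i and r = 10
Locus: Circle centered at (0, 12) with radius 10


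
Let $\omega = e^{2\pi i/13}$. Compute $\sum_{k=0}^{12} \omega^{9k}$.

Let ζ = ω^9 = e^(2πi·9/13). Since 13 ∤ 9, ζ ≠ 1.
Sum = Σ_{k=0}^{12} ζ^k = (ζ^13 - 1)/(ζ - 1) = (ω^{9·13} - 1)/(ζ - 1) = (1 - 1)/(ζ - 1) = 0


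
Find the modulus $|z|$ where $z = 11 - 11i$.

|z| = sqrt(a^2 + b^2) = sqrt(11^2 + (-11)^2) = sqrt(242) = sqrt(242)


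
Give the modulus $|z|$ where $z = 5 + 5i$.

|z| = sqrt(a^2 + b^2) = sqrt(5^2 + 5^2) = sqrt(50) = sqrt(50)


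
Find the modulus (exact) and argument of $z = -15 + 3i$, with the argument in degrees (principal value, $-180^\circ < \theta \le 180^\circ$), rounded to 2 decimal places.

|z| = sqrt((-15)^2 + 3^2) = sqrt(234)
arg(z) = arctan(b/a) = arctan(3/-15) (quadrant-adjusted) = 168.69°


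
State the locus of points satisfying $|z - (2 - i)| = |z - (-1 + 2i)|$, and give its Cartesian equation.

|z - z1| = |z - z2| means z is equidistant from z1 and z2,
i.e. the perpendicular bisector of the segment from (2, -1) to (-1, 2) (midpoint (1/2, 1/2)).
With z = x + yi, square both sides:
(x - 2)^2 + (y - (-1))^2 = (x - (-1))^2 + (y - 2)^2
The x^2 and y^2 terms cancel: -6x + 6y = 5 - 5 = 0
Simplify: x - y = 0
Locus: Perpendicular bisector of the segment from (2, -1) to (-1, 2): the line x - y = 0


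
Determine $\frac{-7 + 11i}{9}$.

Divisor is real, so divide each part by 9:
= -7/9 + (11/9)i


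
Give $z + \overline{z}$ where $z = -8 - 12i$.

z + conjugate(z) = (a + bi) + (a - bi) = 2a
= 2 * (-8) = -16


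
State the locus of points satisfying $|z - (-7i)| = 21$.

|z - z0| = r describes a circle centered at z0 with radius r
Here z0 = -7i and r = 21
Locus: Circle centered at (0, -7) with radius 21


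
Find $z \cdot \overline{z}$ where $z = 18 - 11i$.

z * conjugate(z) = |z|^2 = a^2 + b^2
= 18^2 + (-11)^2 = 445


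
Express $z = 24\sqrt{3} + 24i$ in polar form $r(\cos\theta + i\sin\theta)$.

r = |z| = sqrt(a^2 + b^2) = sqrt((24*sqrt(3))^2 + (24)^2) = sqrt(1728 + 576) = sqrt(2304) = 48
θ = arctan(b/a) = arctan(24/41.5692) (quadrant-adjusted) = 30°
z = 48(cos 30° + i sin 30°)


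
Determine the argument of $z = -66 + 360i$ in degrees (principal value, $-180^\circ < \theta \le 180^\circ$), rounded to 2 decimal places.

θ = arctan(b/a) = arctan(360/-66) (quadrant-adjusted) = 100.39°


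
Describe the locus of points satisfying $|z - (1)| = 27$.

|z - z0| = r describes a circle centered at z0 with radius r
Here z0 = 1 and r = 27
Locus: Circle centered at (1, 0) with radius 27


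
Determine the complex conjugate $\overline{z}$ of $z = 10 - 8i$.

If z = a + bi, then conjugate(z) = a - bi
conjugate(10 - 8i) = 10 + 8i


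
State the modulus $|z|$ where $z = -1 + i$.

|z| = sqrt(a^2 + b^2) = sqrt((-1)^2 + 1^2) = sqrt(2) = sqrt(2)


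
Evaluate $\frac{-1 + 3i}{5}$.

Divisor is real, so divide each part by 5:
= -1/5 + (3/5)i


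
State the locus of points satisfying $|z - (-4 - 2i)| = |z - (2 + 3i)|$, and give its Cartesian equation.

|z - z1| = |z - z2| means z is equidistant from z1 and z2,
i.e. the perpendicular bisector of the segment from (-4, -2) to (2, 3) (midpoint (-1, 1/2)).
With z = x + yi, square both sides:
(x - (-4))^2 + (y - (-2))^2 = (x - 2)^2 + (y - 3)^2
The x^2 and y^2 terms cancel: 12x + 10y = 13 - 20 = -7
Simplify: 12x + 10y = -7
Locus: Perpendicular bisector of the segment from (-4, -2) to (2, 3): the line 12x + 10y = -7


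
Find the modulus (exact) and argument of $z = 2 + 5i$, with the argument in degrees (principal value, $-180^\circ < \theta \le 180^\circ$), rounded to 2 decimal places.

|z| = sqrt(2^2 + 5^2) = sqrt(29)
arg(z) = arctan(b/a) = arctan(5/2) (quadrant-adjusted) = 68.20°


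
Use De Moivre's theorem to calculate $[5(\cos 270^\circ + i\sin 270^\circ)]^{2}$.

By De Moivre: z^n = r^n(cos(nθ) + i sin(nθ))
= 5^2(cos(2*270°) + i sin(2*270°))
= 25(cos 180° + i sin 180°)
= -25


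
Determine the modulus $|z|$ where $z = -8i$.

|z| = sqrt(a^2 + b^2) = sqrt(0^2 + (-8)^2) = sqrt(64) = 8


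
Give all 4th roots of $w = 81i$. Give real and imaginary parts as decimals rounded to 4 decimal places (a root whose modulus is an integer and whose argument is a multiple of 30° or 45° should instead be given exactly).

|w| = 81, arg(w) = 90°
Root modulus = 81^(1/4) = 3
Root arguments: θ_k = (90° + 360°k)/4 for k = 0, 1, ..., 3
Compute each root as (root modulus)(cos θ_k + i sin θ_k) using full-precision intermediates, then round to 4 decimal places.
Roots: 2.7716 + 1.1481i, -1.1481 + 2.7716i, -2.7716 - 1.1481i, 1.1481 - 2.7716i


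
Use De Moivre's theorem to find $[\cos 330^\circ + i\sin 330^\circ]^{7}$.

By De Moivre: z^n = r^n(cos(nθ) + i sin(nθ))
= 1^7(cos(7*330°) + i sin(7*330°))
= 1(cos 150° + i sin 150°)
= -sqrt(3)/2 + (1/2)i


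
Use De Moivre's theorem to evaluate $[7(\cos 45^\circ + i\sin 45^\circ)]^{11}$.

By De Moivre: z^n = r^n(cos(nθ) + i sin(nθ))
= 7^11(cos(11*45°) + i sin(11*45°))
= 1977326743(cos 135° + i sin 135°)
= -1977326743*sqrt(2)/2 + (1977326743*sqrt(2)/2)i


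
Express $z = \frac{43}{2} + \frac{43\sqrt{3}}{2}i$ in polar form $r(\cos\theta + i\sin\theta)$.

r = |z| = sqrt(a^2 + b^2) = sqrt((43/2)^2 + (43*sqrt(3)/2)^2) = sqrt(1849/4 + 5547/4) = sqrt(1849) = 43
θ = arctan(b/a) = arctan(37.2391/21.5) (quadrant-adjusted) = 60°
z = 43(cos 60° + i sin 60°)


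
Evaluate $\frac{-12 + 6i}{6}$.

Divisor is real, so divide each part by 6:
= -2 + i


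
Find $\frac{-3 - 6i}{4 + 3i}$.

Multiply numerator and denominator by conjugate (4 - 3i):
= (-3 - 6i)(4 - 3i) / (4^2 + 3^2)
= (-30 - 15i) / 25
Divide through by 5: (-6 - 3i) / 5
= -6/5 - (3/5)i


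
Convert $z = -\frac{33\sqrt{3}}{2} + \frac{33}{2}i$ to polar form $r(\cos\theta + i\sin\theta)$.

r = |z| = sqrt(a^2 + b^2) = sqrt((-33*sqrt(3)/2)^2 + (33/2)^2) = sqrt(3267/4 + 1089/4) = sqrt(1089) = 33
θ = arctan(b/a) = arctan(16.5/-28.5788) (quadrant-adjusted) = 150°
z = 33(cos 150° + i sin 150°)


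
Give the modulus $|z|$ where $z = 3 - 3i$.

|z| = sqrt(a^2 + b^2) = sqrt(3^2 + (-3)^2) = sqrt(18) = sqrt(18)


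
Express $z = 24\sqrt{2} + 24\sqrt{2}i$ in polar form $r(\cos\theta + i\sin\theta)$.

r = |z| = sqrt(a^2 + b^2) = sqrt((24*sqrt(2))^2 + (24*sqrt(2))^2) = sqrt(1152 + 1152) = sqrt(2304) = 48
θ = arctan(b/a) = arctan(33.9411/33.9411) (quadrant-adjusted) = 45°
z = 48(cos 45° + i sin 45°)


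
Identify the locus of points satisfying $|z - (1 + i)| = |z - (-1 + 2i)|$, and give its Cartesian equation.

|z - z1| = |z - z2| means z is equidistant from z1 and z2,
i.e. the perpendicular bisector of the segment from (1, 1) to (-1, 2) (midpoint (0, 3/2)).
With z = x + yi, square both sides:
(x - 1)^2 + (y - 1)^2 = (x - (-1))^2 + (y - 2)^2
The x^2 and y^2 terms cancel: -4x + 2y = 5 - 2 = 3
Simplify: 4x - 2y = -3
Locus: Perpendicular bisector of the segment from (1, 1) to (-1, 2): the line 4x - 2y = -3


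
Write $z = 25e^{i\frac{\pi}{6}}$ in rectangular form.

a = r cos θ = 25 * sqrt(3)/2 = 25*sqrt(3)/2
b = r sin θ = 25 * 1/2 = 25/2
z = 25*sqrt(3)/2 + (25/2)i


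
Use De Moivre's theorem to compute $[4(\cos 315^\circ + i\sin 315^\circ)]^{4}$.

By De Moivre: z^n = r^n(cos(nθ) + i sin(nθ))
= 4^4(cos(4*315°) + i sin(4*315°))
= 256(cos 180° + i sin 180°)
= -256


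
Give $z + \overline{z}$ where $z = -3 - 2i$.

z + conjugate(z) = (a + bi) + (a - bi) = 2a
= 2 * (-3) = -6


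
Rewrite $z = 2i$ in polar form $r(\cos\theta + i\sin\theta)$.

r = |z| = sqrt(a^2 + b^2) = sqrt((0)^2 + (2)^2) = sqrt(0 + 4) = sqrt(4) = 2
a = 0 and b > 0, so z lies on the positive imaginary axis: θ = 90°
z = 2(cos 90° + i sin 90°)


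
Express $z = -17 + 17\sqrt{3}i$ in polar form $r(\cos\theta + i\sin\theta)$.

r = |z| = sqrt(a^2 + b^2) = sqrt((-17)^2 + (17*sqrt(3))^2) = sqrt(289 + 867) = sqrt(1156) = 34
θ = arctan(b/a) = arctan(29.4449/-17) (quadrant-adjusted) = 120°
z = 34(cos 120° + i sin 120°)


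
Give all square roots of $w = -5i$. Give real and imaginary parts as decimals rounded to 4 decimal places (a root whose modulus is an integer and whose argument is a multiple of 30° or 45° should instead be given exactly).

|w| = 5, arg(w) = 270°
Root modulus = 5^(1/2) ≈ 2.236068
Root arguments: θ_k = (270° + 360°k)/2 for k = 0, 1, ..., 1
Compute each root as (root modulus)(cos θ_k + i sin θ_k) using full-precision intermediates, then round to 4 decimal places.
Roots: -1.5811 + 1.5811i, 1.5811 - 1.5811i


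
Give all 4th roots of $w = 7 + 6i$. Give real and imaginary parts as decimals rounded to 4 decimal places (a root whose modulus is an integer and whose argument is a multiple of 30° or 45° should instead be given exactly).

|w| = sqrt(85) ≈ 9.219544, arg(w) ≈ 40.601295°
Root modulus = sqrt(85)^(1/4) ≈ 1.742518
Root arguments: θ_k = (arg(w) + 360°k)/4 for k = 0, 1, ..., 3
Compute each root as (root modulus)(cos θ_k + i sin θ_k) using full-precision intermediates, then round to 4 decimal places.
Roots: 1.7152 + 0.3071i, -0.3071 + 1.7152i, -1.7152 - 0.3071i, 0.3071 - 1.7152i


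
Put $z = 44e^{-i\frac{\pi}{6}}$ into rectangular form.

a = r cos θ = 44 * sqrt(3)/2 = 22*sqrt(3)
b = r sin θ = 44 * -1/2 = -22
z = 22*sqrt(3) - 22i


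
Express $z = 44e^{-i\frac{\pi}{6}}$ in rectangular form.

a = r cos θ = 44 * sqrt(3)/2 = 22*sqrt(3)
b = r sin θ = 44 * -1/2 = -22
z = 22*sqrt(3) - 22i


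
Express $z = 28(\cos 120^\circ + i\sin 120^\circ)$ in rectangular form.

a = r cos θ = 28 * -1/2 = -14
b = r sin θ = 28 * sqrt(3)/2 = 14*sqrt(3)
z = -14 + 14*sqrt(3)i


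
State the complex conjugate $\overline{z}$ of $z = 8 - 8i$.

If z = a + bi, then conjugate(z) = a - bi
conjugate(8 - 8i) = 8 + 8i


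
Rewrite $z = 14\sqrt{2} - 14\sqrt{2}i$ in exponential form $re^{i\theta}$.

r = |z| = sqrt((14*sqrt(2))^2 + (-14*sqrt(2))^2) = sqrt(392 + 392) = sqrt(784) = 28
θ = arctan(b/a) = arctan(-19.799/19.799) (quadrant-adjusted) = -45° = -π/4
z = 28e^(-i*π/4)


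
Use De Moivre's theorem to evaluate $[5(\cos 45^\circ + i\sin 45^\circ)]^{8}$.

By De Moivre: z^n = r^n(cos(nθ) + i sin(nθ))
= 5^8(cos(8*45°) + i sin(8*45°))
= 390625(cos 0° + i sin 0°)
= 390625


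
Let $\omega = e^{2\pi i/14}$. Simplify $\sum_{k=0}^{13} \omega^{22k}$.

Let ζ = ω^22 = e^(2πi·22/14). Since 14 ∤ 22, ζ ≠ 1.
Sum = Σ_{k=0}^{13} ζ^k = (ζ^14 - 1)/(ζ - 1) = (ω^{22·14} - 1)/(ζ - 1) = (1 - 1)/(ζ - 1) = 0


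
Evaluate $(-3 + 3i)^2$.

(a + bi)^2 = a^2 - b^2 + 2abi
= (-3)^2 - 3^2 + 2*(-3)*3i
= -18i


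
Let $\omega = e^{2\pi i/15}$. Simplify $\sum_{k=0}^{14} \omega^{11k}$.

Let ζ = ω^11 = e^(2πi·11/15). Since 15 ∤ 11, ζ ≠ 1.
Sum = Σ_{k=0}^{14} ζ^k = (ζ^15 - 1)/(ζ - 1) = (ω^{11·15} - 1)/(ζ - 1) = (1 - 1)/(ζ - 1) = 0


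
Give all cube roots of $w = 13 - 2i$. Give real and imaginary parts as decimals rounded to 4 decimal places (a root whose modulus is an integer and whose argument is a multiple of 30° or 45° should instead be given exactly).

|w| = sqrt(173) ≈ 13.152946, arg(w) ≈ 351.253838°
Root modulus = sqrt(173)^(1/3) ≈ 2.360520
Root arguments: θ_k = (arg(w) + 360°k)/3 for k = 0, 1, ..., 2
Compute each root as (root modulus)(cos θ_k + i sin θ_k) using full-precision intermediates, then round to 4 decimal places.
Roots: -1.0748 + 2.1017i, -1.2827 - 1.9816i, 2.3575 - 0.1201i


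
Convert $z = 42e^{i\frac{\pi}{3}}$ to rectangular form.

a = r cos θ = 42 * 1/2 = 21
b = r sin θ = 42 * sqrt(3)/2 = 21*sqrt(3)
z = 21 + 21*sqrt(3)i


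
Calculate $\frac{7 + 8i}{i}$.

Multiply numerator and denominator by conjugate (-i):
= (7 + 8i)(-i) / (0^2 + 1^2)
= (8 - 7i) / 1
= 8 - 7i


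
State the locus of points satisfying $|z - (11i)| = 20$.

|z - z0| = r describes a circle centered at z0 with radius r
Here z0 = 11i and r = 20
Locus: Circle centered at (0, 11) with radius 20


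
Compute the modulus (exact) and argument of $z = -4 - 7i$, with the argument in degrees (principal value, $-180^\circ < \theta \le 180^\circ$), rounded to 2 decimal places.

|z| = sqrt((-4)^2 + (-7)^2) = sqrt(65)
arg(z) = arctan(b/a) = arctan(-7/-4) (quadrant-adjusted) = -119.74°


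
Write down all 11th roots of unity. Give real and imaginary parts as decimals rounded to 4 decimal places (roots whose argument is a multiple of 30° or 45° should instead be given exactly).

ω_k = e^(2πik/11) = cos(2πk/11) + i sin(2πk/11) for k = 0, 1, ..., 10
Roots: 1, 0.8413 + 0.5406i, 0.4154 + 0.9096i, -0.1423 + 0.9898i, -0.6549 + 0.7557i, -0.9595 + 0.2817i, -0.9595 - 0.2817i, -0.6549 - 0.7557i, -0.1423 - 0.9898i, 0.4154 - 0.9096i, 0.8413 - 0.5406i


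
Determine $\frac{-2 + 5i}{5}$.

Divisor is real, so divide each part by 5:
= -2/5 + i


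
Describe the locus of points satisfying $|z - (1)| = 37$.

|z - z0| = r describes a circle centered at z0 with radius r
Here z0 = 1 and r = 37
Locus: Circle centered at (1, 0) with radius 37


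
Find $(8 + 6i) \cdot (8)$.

(a1*a2 - b1*b2) + (a1*b2 + b1*a2)i
= (64 - 0) + (0 + 48)i
= 64 + 48i


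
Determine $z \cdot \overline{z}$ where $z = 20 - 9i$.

z * conjugate(z) = |z|^2 = a^2 + b^2
= 20^2 + (-9)^2 = 481


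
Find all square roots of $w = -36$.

|w| = 36, arg(w) = 180°
Root modulus = 36^(1/2) = 6
Root arguments: θ_k = (180° + 360°k)/2 for k = 0, 1, ..., 1
Roots: 6i, -6i


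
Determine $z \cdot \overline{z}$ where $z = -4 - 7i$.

z * conjugate(z) = |z|^2 = a^2 + b^2
= (-4)^2 + (-7)^2 = 65


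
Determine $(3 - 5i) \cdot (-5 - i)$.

(a1*a2 - b1*b2) + (a1*b2 + b1*a2)i
= (-15 - 5) + (-3 + 25)i
= -20 + 22i


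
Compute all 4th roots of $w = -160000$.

|w| = 160000, arg(w) = 180°
Root modulus = 160000^(1/4) = 20
Root arguments: θ_k = (180° + 360°k)/4 for k = 0, 1, ..., 3
Roots: 10*sqrt(2) + 10*sqrt(2)i, -10*sqrt(2) + 10*sqrt(2)i, -10*sqrt(2) - 10*sqrt(2)i, 10*sqrt(2) - 10*sqrt(2)i


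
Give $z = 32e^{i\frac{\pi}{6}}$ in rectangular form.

a = r cos θ = 32 * sqrt(3)/2 = 16*sqrt(3)
b = r sin θ = 32 * 1/2 = 16
z = 16*sqrt(3) + 16i


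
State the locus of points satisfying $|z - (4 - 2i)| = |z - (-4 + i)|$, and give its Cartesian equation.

|z - z1| = |z - z2| means z is equidistant from z1 and z2,
i.e. the perpendicular bisector of the segment from (4, -2) to (-4, 1) (midpoint (0, -1/2)).
With z = x + yi, square both sides:
(x - 4)^2 + (y - (-2))^2 = (x - (-4))^2 + (y - 1)^2
The x^2 and y^2 terms cancel: -16x + 6y = 17 - 20 = -3
Simplify: 16x - 6y = 3
Locus: Perpendicular bisector of the segment from (4, -2) to (-4, 1): the line 16x - 6y = 3


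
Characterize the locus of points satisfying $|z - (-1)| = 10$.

|z - z0| = r describes a circle centered at z0 with radius r
Here z0 = -1 and r = 10
Locus: Circle centered at (-1, 0) with radius 10


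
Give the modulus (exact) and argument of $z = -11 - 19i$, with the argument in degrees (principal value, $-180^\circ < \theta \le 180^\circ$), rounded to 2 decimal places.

|z| = sqrt((-11)^2 + (-19)^2) = sqrt(482)
arg(z) = arctan(b/a) = arctan(-19/-11) (quadrant-adjusted) = -120.07°


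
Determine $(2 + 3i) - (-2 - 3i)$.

(2 - (-2)) + (3 - (-3))i = 4 + 6i


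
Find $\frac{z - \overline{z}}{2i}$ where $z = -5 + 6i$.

z - conjugate(z) = 2bi
(z - conjugate(z))/(2i) = 2bi/(2i) = b = 6


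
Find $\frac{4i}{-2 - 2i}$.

Multiply numerator and denominator by conjugate (-2 + 2i):
= (4i)(-2 + 2i) / ((-2)^2 + (-2)^2)
= (-8 - 8i) / 8
= -1 - i


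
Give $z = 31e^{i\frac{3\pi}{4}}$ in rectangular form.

a = r cos θ = 31 * -sqrt(2)/2 = -31*sqrt(2)/2
b = r sin θ = 31 * sqrt(2)/2 = 31*sqrt(2)/2
z = -31*sqrt(2)/2 + (31*sqrt(2)/2)i


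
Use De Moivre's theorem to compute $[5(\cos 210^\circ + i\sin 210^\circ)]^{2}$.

By De Moivre: z^n = r^n(cos(nθ) + i sin(nθ))
= 5^2(cos(2*210°) + i sin(2*210°))
= 25(cos 60° + i sin 60°)
= 25/2 + (25*sqrt(3)/2)i


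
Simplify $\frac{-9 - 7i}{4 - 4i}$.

Multiply numerator and denominator by conjugate (4 + 4i):
= (-9 - 7i)(4 + 4i) / (4^2 + (-4)^2)
= (-8 - 64i) / 32
Divide through by 8: (-1 - 8i) / 4
= -1/4 - 2i


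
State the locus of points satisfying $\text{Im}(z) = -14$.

Im(z) = y where z = x + yi; the equation y = -14 is satisfied by all points with that y-coordinate
Locus: Horizontal line y = -14


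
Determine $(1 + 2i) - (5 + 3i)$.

(1 - 5) + (2 - 3)i = -4 - i


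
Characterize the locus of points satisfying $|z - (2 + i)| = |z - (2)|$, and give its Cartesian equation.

|z - z1| = |z - z2| means z is equidistant from z1 and z2,
i.e. the perpendicular bisector of the segment from (2, 1) to (2, 0) (midpoint (2, 1/2)).
With z = x + yi, square both sides:
(x - 2)^2 + (y - 1)^2 = (x - 2)^2 + (y - 0)^2
The x^2 and y^2 terms cancel: 0x + (-2)y = 4 - 5 = -1
Simplify: y = 1/2
Locus: Perpendicular bisector of the segment from (2, 1) to (2, 0): the line y = 1/2


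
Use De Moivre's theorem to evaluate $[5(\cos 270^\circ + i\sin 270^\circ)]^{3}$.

By De Moivre: z^n = r^n(cos(nθ) + i sin(nθ))
= 5^3(cos(3*270°) + i sin(3*270°))
= 125(cos 90° + i sin 90°)
= 125i


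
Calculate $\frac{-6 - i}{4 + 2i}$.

Multiply numerator and denominator by conjugate (4 - 2i):
= (-6 - i)(4 - 2i) / (4^2 + 2^2)
= (-26 + 8i) / 20
Divide through by 2: (-13 + 4i) / 10
= -13/10 + (2/5)i


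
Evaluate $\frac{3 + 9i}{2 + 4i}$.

Multiply numerator and denominator by conjugate (2 - 4i):
= (3 + 9i)(2 - 4i) / (2^2 + 4^2)
= (42 + 6i) / 20
Divide through by 2: (21 + 3i) / 10
= 21/10 + (3/10)i


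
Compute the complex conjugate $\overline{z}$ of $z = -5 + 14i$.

If z = a + bi, then conjugate(z) = a - bi
conjugate(-5 + 14i) = -5 - 14i


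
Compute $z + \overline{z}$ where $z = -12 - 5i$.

z + conjugate(z) = (a + bi) + (a - bi) = 2a
= 2 * (-12) = -24


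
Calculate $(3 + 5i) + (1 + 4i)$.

(3 + 1) + (5 + 4)i = 4 + 9i


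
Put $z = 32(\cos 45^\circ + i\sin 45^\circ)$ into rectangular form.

a = r cos θ = 32 * sqrt(2)/2 = 16*sqrt(2)
b = r sin θ = 32 * sqrt(2)/2 = 16*sqrt(2)
z = 16*sqrt(2) + 16*sqrt(2)i


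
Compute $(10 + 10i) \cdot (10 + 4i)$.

(a1*a2 - b1*b2) + (a1*b2 + b1*a2)i
= (100 - 40) + (40 + 100)i
= 60 + 140i


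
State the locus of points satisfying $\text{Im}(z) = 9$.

Im(z) = y where z = x + yi; the equation y = 9 is satisfied by all points with that y-coordinate
Locus: Horizontal line y = 9


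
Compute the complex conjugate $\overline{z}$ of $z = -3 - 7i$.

If z = a + bi, then conjugate(z) = a - bi
conjugate(-3 - 7i) = -3 + 7i


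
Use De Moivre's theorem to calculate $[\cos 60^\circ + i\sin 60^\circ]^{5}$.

By De Moivre: z^n = r^n(cos(nθ) + i sin(nθ))
= 1^5(cos(5*60°) + i sin(5*60°))
= 1(cos 300° + i sin 300°)
= 1/2 - (sqrt(3)/2)i


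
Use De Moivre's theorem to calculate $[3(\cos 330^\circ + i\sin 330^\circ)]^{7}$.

By De Moivre: z^n = r^n(cos(nθ) + i sin(nθ))
= 3^7(cos(7*330°) + i sin(7*330°))
= 2187(cos 150° + i sin 150°)
= -2187*sqrt(3)/2 + (2187/2)i


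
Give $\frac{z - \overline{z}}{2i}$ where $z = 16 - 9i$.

z - conjugate(z) = 2bi
(z - conjugate(z))/(2i) = 2bi/(2i) = b = -9


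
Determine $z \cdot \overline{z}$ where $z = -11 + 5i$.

z * conjugate(z) = |z|^2 = a^2 + b^2
= (-11)^2 + 5^2 = 146


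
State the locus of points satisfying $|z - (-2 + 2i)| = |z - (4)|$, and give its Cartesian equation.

|z - z1| = |z - z2| means z is equidistant from z1 and z2,
i.e. the perpendicular bisector of the segment from (-2, 2) to (4, 0) (midpoint (1, 1)).
With z = x + yi, square both sides:
(x - (-2))^2 + (y - 2)^2 = (x - 4)^2 + (y - 0)^2
The x^2 and y^2 terms cancel: 12x + (-4)y = 16 - 8 = 8
Simplify: 3x - y = 2
Locus: Perpendicular bisector of the segment from (-2, 2) to (4, 0): the line 3x - y = 2


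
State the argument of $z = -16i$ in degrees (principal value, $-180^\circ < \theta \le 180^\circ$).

a = 0 and b < 0, so z lies on the negative imaginary axis: θ = -90°


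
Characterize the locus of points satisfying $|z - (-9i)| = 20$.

|z - z0| = r describes a circle centered at z0 with radius r
Here z0 = -9i and r = 20
Locus: Circle centered at (0, -9) with radius 20


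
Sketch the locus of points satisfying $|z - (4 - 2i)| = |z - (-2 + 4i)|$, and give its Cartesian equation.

|z - z1| = |z - z2| means z is equidistant from z1 and z2,
i.e. the perpendicular bisector of the segment from (4, -2) to (-2, 4) (midpoint (1, 1)).
With z = x + yi, square both sides:
(x - 4)^2 + (y - (-2))^2 = (x - (-2))^2 + (y - 4)^2
The x^2 and y^2 terms cancel: -12x + 12y = 20 - 20 = 0
Simplify: x - y = 0
Locus: Perpendicular bisector of the segment from (4, -2) to (-2, 4): the line x - y = 0


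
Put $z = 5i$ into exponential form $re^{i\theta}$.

r = |z| = sqrt((0)^2 + (5)^2) = sqrt(0 + 25) = sqrt(25) = 5
a = 0 and b > 0, so z lies on the positive imaginary axis: θ = 90° = π/2
z = 5e^(i*π/2)


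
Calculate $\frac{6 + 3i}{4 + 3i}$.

Multiply numerator and denominator by conjugate (4 - 3i):
= (6 + 3i)(4 - 3i) / (4^2 + 3^2)
= (33 - 6i) / 25
= 33/25 - (6/25)i


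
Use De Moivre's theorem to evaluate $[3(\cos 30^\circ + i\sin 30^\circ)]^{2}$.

By De Moivre: z^n = r^n(cos(nθ) + i sin(nθ))
= 3^2(cos(2*30°) + i sin(2*30°))
= 9(cos 60° + i sin 60°)
= 9/2 + (9*sqrt(3)/2)i


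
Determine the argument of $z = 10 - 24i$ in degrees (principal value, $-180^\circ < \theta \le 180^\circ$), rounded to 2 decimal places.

θ = arctan(b/a) = arctan(-24/10) (quadrant-adjusted) = -67.38°


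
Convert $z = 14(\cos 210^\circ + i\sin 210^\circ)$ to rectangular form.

a = r cos θ = 14 * -sqrt(3)/2 = -7*sqrt(3)
b = r sin θ = 14 * -1/2 = -7
z = -7*sqrt(3) - 7i


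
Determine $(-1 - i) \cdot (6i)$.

(a1*a2 - b1*b2) + (a1*b2 + b1*a2)i
= (0 - (-6)) + (-6 + 0)i
= 6 - 6i


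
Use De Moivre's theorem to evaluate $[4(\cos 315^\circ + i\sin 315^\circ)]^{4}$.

By De Moivre: z^n = r^n(cos(nθ) + i sin(nθ))
= 4^4(cos(4*315°) + i sin(4*315°))
= 256(cos 180° + i sin 180°)
= -256


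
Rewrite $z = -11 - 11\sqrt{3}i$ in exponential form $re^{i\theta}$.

r = |z| = sqrt((-11)^2 + (-11*sqrt(3))^2) = sqrt(121 + 363) = sqrt(484) = 22
θ = arctan(b/a) = arctan(-19.0526/-11) (quadrant-adjusted) = -120° = -2π/3
z = 22e^(-i*2π/3)


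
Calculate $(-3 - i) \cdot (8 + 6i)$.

(a1*a2 - b1*b2) + (a1*b2 + b1*a2)i
= (-24 - (-6)) + (-18 + (-8))i
= -18 - 26i


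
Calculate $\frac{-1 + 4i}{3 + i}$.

Multiply numerator and denominator by conjugate (3 - i):
= (-1 + 4i)(3 - i) / (3^2 + 1^2)
= (1 + 13i) / 10
= 1/10 + (13/10)i


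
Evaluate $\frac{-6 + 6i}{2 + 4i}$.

Multiply numerator and denominator by conjugate (2 - 4i):
= (-6 + 6i)(2 - 4i) / (2^2 + 4^2)
= (12 + 36i) / 20
Divide through by 4: (3 + 9i) / 5
= 3/5 + (9/5)i


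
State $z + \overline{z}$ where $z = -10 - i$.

z + conjugate(z) = (a + bi) + (a - bi) = 2a
= 2 * (-10) = -20


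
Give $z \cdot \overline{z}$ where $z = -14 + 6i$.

z * conjugate(z) = |z|^2 = a^2 + b^2
= (-14)^2 + 6^2 = 232


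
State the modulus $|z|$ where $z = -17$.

|z| = sqrt(a^2 + b^2) = sqrt((-17)^2 + 0^2) = sqrt(289) = 17


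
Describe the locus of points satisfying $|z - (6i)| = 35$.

|z - z0| = r describes a circle centered at z0 with radius r
Here z0 = 6i and r = 35
Locus: Circle centered at (0, 6) with radius 35


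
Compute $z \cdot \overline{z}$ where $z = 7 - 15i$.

z * conjugate(z) = |z|^2 = a^2 + b^2
= 7^2 + (-15)^2 = 274


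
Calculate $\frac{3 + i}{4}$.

Divisor is real, so divide each part by 4:
= 3/4 + (1/4)i


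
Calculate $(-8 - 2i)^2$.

(a + bi)^2 = a^2 - b^2 + 2abi
= (-8)^2 - (-2)^2 + 2*(-8)*(-2)i
= 60 + 32i


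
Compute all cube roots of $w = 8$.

|w| = 8, arg(w) = 0°
Root modulus = 8^(1/3) = 2
Root arguments: θ_k = (0° + 360°k)/3 for k = 0, 1, ..., 2
Roots: 2, -1 + sqrt(3)i, -1 - sqrt(3)i


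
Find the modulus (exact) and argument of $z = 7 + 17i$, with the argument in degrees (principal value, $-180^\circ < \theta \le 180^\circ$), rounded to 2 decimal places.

|z| = sqrt(7^2 + 17^2) = sqrt(338)
arg(z) = arctan(b/a) = arctan(17/7) (quadrant-adjusted) = 67.62°


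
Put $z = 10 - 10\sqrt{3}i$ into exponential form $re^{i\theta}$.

r = |z| = sqrt((10)^2 + (-10*sqrt(3))^2) = sqrt(100 + 300) = sqrt(400) = 20
θ = arctan(b/a) = arctan(-17.3205/10) (quadrant-adjusted) = -60° = -π/3
z = 20e^(-i*π/3)


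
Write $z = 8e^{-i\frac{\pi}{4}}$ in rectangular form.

a = r cos θ = 8 * sqrt(2)/2 = 4*sqrt(2)
b = r sin θ = 8 * -sqrt(2)/2 = -4*sqrt(2)
z = 4*sqrt(2) - 4*sqrt(2)i


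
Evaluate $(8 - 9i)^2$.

(a + bi)^2 = a^2 - b^2 + 2abi
= 8^2 - (-9)^2 + 2*8*(-9)i
= -17 - 144i


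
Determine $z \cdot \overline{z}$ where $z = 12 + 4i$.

z * conjugate(z) = |z|^2 = a^2 + b^2
= 12^2 + 4^2 = 160


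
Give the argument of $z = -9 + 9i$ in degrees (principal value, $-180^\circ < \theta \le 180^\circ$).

θ = arctan(b/a) = arctan(9/-9) (quadrant-adjusted) = 135°


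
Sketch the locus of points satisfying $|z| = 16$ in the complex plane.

|z| = 16 means sqrt(x^2 + y^2) = 16
This is a circle of radius 16 centered at the origin


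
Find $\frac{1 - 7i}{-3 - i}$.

Multiply numerator and denominator by conjugate (-3 + i):
= (1 - 7i)(-3 + i) / ((-3)^2 + (-1)^2)
= (4 + 22i) / 10
Divide through by 2: (2 + 11i) / 5
= 2/5 + (11/5)i


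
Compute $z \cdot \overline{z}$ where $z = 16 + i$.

z * conjugate(z) = |z|^2 = a^2 + b^2
= 16^2 + 1^2 = 257


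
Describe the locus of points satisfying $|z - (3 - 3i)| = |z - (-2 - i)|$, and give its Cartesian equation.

|z - z1| = |z - z2| means z is equidistant from z1 and z2,
i.e. the perpendicular bisector of the segment from (3, -3) to (-2, -1) (midpoint (1/2, -2)).
With z = x + yi, square both sides:
(x - 3)^2 + (y - (-3))^2 = (x - (-2))^2 + (y - (-1))^2
The x^2 and y^2 terms cancel: -10x + 4y = 5 - 18 = -13
Simplify: 10x - 4y = 13
Locus: Perpendicular bisector of the segment from (3, -3) to (-2, -1): the line 10x - 4y = 13


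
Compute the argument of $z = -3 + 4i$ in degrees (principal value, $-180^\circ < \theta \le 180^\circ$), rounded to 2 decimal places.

θ = arctan(b/a) = arctan(4/-3) (quadrant-adjusted) = 126.87°


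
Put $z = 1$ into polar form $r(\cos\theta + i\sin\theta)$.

r = |z| = sqrt(a^2 + b^2) = sqrt((1)^2 + (0)^2) = sqrt(1 + 0) = sqrt(1) = 1
b = 0 and a > 0, so z lies on the positive real axis: θ = 0°
z = 1(cos 0° + i sin 0°)


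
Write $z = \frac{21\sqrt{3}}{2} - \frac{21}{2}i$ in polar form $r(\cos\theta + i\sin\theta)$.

r = |z| = sqrt(a^2 + b^2) = sqrt((21*sqrt(3)/2)^2 + (-21/2)^2) = sqrt(1323/4 + 441/4) = sqrt(441) = 21
θ = arctan(b/a) = arctan(-10.5/18.1865) (quadrant-adjusted) = 330°
z = 21(cos 330° + i sin 330°)


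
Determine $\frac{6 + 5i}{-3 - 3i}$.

Multiply numerator and denominator by conjugate (-3 + 3i):
= (6 + 5i)(-3 + 3i) / ((-3)^2 + (-3)^2)
= (-33 + 3i) / 18
Divide through by 3: (-11 + i) / 6
= -11/6 + (1/6)i


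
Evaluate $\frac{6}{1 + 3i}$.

Multiply numerator and denominator by conjugate (1 - 3i):
= (6)(1 - 3i) / (1^2 + 3^2)
= (6 - 18i) / 10
Divide through by 2: (3 - 9i) / 5
= 3/5 - (9/5)i


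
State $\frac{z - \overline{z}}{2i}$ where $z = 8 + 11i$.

z - conjugate(z) = 2bi
(z - conjugate(z))/(2i) = 2bi/(2i) = b = 11


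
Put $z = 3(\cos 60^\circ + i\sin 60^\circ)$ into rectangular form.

a = r cos θ = 3 * 1/2 = 3/2
b = r sin θ = 3 * sqrt(3)/2 = 3*sqrt(3)/2
z = 3/2 + (3*sqrt(3)/2)i


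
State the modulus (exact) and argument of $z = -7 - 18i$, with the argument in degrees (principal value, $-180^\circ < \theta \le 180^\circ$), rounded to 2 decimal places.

|z| = sqrt((-7)^2 + (-18)^2) = sqrt(373)
arg(z) = arctan(b/a) = arctan(-18/-7) (quadrant-adjusted) = -111.25°


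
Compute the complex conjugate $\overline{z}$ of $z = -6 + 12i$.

If z = a + bi, then conjugate(z) = a - bi
conjugate(-6 + 12i) = -6 - 12i


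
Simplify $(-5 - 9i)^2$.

(a + bi)^2 = a^2 - b^2 + 2abi
= (-5)^2 - (-9)^2 + 2*(-5)*(-9)i
= -56 + 90i


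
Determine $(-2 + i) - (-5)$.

(-2 - (-5)) + (1 - 0)i = 3 + i


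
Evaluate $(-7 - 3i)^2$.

(a + bi)^2 = a^2 - b^2 + 2abi
= (-7)^2 - (-3)^2 + 2*(-7)*(-3)i
= 40 + 42i


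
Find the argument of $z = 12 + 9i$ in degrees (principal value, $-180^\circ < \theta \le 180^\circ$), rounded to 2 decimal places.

θ = arctan(b/a) = arctan(9/12) (quadrant-adjusted) = 36.87°


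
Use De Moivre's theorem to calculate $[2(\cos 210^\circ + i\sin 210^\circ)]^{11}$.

By De Moivre: z^n = r^n(cos(nθ) + i sin(nθ))
= 2^11(cos(11*210°) + i sin(11*210°))
= 2048(cos 150° + i sin 150°)
= -1024*sqrt(3) + 1024i


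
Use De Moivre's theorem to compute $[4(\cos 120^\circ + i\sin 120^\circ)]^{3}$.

By De Moivre: z^n = r^n(cos(nθ) + i sin(nθ))
= 4^3(cos(3*120°) + i sin(3*120°))
= 64(cos 0° + i sin 0°)
= 64


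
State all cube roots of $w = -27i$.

|w| = 27, arg(w) = 270°
Root modulus = 27^(1/3) = 3
Root arguments: θ_k = (270° + 360°k)/3 for k = 0, 1, ..., 2
Roots: 3i, -3*sqrt(3)/2 - (3/2)i, 3*sqrt(3)/2 - (3/2)i


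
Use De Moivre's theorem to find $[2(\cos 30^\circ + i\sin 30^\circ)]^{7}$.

By De Moivre: z^n = r^n(cos(nθ) + i sin(nθ))
= 2^7(cos(7*30°) + i sin(7*30°))
= 128(cos 210° + i sin 210°)
= -64*sqrt(3) - 64i


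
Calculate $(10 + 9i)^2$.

(a + bi)^2 = a^2 - b^2 + 2abi
= 10^2 - 9^2 + 2*10*9i
= 19 + 180i


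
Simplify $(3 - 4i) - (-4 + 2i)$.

(3 - (-4)) + (-4 - 2)i = 7 - 6i


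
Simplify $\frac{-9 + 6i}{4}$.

Divisor is real, so divide each part by 4:
= -9/4 + (3/2)i


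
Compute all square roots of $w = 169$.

|w| = 169, arg(w) = 0°
Root modulus = 169^(1/2) = 13
Root arguments: θ_k = (0° + 360°k)/2 for k = 0, 1, ..., 1
Roots: 13, -13


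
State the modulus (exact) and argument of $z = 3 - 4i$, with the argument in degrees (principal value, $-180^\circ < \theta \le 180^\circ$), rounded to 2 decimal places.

|z| = sqrt(3^2 + (-4)^2) = 5
arg(z) = arctan(b/a) = arctan(-4/3) (quadrant-adjusted) = -53.13°


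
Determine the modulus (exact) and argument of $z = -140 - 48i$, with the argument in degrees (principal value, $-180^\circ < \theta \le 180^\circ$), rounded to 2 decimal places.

|z| = sqrt((-140)^2 + (-48)^2) = 148
arg(z) = arctan(b/a) = arctan(-48/-140) (quadrant-adjusted) = -161.08°


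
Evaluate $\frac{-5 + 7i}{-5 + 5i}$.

Multiply numerator and denominator by conjugate (-5 - 5i):
= (-5 + 7i)(-5 - 5i) / ((-5)^2 + 5^2)
= (60 - 10i) / 50
Divide through by 10: (6 - i) / 5
= 6/5 - (1/5)i


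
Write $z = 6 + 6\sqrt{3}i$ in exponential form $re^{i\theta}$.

r = |z| = sqrt((6)^2 + (6*sqrt(3))^2) = sqrt(36 + 108) = sqrt(144) = 12
θ = arctan(b/a) = arctan(10.3923/6) (quadrant-adjusted) = 60° = π/3
z = 12e^(i*π/3)


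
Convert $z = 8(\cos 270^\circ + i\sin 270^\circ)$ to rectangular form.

a = r cos θ = 8 * 0 = 0
b = r sin θ = 8 * -1 = -8
z = -8i


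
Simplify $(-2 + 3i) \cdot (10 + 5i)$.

(a1*a2 - b1*b2) + (a1*b2 + b1*a2)i
= (-20 - 15) + (-10 + 30)i
= -35 + 20i


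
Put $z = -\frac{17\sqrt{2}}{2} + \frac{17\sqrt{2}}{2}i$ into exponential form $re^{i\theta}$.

r = |z| = sqrt((-17*sqrt(2)/2)^2 + (17*sqrt(2)/2)^2) = sqrt(289/2 + 289/2) = sqrt(289) = 17
θ = arctan(b/a) = arctan(12.0208/-12.0208) (quadrant-adjusted) = 135° = 3π/4
z = 17e^(i*3π/4)


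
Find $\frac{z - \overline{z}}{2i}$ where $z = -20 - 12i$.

z - conjugate(z) = 2bi
(z - conjugate(z))/(2i) = 2bi/(2i) = b = -12


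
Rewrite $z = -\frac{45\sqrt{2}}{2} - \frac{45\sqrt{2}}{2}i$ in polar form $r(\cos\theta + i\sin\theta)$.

r = |z| = sqrt(a^2 + b^2) = sqrt((-45*sqrt(2)/2)^2 + (-45*sqrt(2)/2)^2) = sqrt(2025/2 + 2025/2) = sqrt(2025) = 45
θ = arctan(b/a) = arctan(-31.8198/-31.8198) (quadrant-adjusted) = 225°
z = 45(cos 225° + i sin 225°)


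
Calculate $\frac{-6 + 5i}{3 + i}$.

Multiply numerator and denominator by conjugate (3 - i):
= (-6 + 5i)(3 - i) / (3^2 + 1^2)
= (-13 + 21i) / 10
= -13/10 + (21/10)i


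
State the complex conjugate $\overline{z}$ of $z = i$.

If z = a + bi, then conjugate(z) = a - bi
conjugate(i) = -i


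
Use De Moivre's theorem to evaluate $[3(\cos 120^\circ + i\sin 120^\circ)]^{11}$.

By De Moivre: z^n = r^n(cos(nθ) + i sin(nθ))
= 3^11(cos(11*120°) + i sin(11*120°))
= 177147(cos 240° + i sin 240°)
= -177147/2 - (177147*sqrt(3)/2)i


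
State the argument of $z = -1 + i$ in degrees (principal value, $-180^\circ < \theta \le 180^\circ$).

θ = arctan(b/a) = arctan(1/-1) (quadrant-adjusted) = 135°


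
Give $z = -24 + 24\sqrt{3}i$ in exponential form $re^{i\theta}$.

r = |z| = sqrt((-24)^2 + (24*sqrt(3))^2) = sqrt(576 + 1728) = sqrt(2304) = 48
θ = arctan(b/a) = arctan(41.5692/-24) (quadrant-adjusted) = 120° = 2π/3
z = 48e^(i*2π/3)


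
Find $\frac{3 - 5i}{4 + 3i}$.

Multiply numerator and denominator by conjugate (4 - 3i):
= (3 - 5i)(4 - 3i) / (4^2 + 3^2)
= (-3 - 29i) / 25
= -3/25 - (29/25)i


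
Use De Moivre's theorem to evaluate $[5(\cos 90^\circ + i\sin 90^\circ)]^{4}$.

By De Moivre: z^n = r^n(cos(nθ) + i sin(nθ))
= 5^4(cos(4*90°) + i sin(4*90°))
= 625(cos 0° + i sin 0°)
= 625


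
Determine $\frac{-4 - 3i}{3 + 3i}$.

Multiply numerator and denominator by conjugate (3 - 3i):
= (-4 - 3i)(3 - 3i) / (3^2 + 3^2)
= (-21 + 3i) / 18
Divide through by 3: (-7 + i) / 6
= -7/6 + (1/6)i


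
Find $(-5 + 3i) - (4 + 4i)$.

(-5 - 4) + (3 - 4)i = -9 - i


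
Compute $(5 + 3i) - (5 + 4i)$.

(5 - 5) + (3 - 4)i = -i


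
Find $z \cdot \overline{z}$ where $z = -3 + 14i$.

z * conjugate(z) = |z|^2 = a^2 + b^2
= (-3)^2 + 14^2 = 205


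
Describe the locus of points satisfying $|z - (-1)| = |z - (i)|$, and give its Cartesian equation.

|z - z1| = |z - z2| means z is equidistant from z1 and z2,
i.e. the perpendicular bisector of the segment from (-1, 0) to (0, 1) (midpoint (-1/2, 1/2)).
With z = x + yi, square both sides:
(x - (-1))^2 + (y - 0)^2 = (x - 0)^2 + (y - 1)^2
The x^2 and y^2 terms cancel: 2x + 2y = 1 - 1 = 0
Simplify: x + y = 0
Locus: Perpendicular bisector of the segment from (-1, 0) to (0, 1): the line x + y = 0
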